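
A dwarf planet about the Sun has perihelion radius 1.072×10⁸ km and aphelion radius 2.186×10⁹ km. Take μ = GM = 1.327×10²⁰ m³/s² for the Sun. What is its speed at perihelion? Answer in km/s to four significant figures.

Semi-major axis a = (r_p + r_a)/2 = 1.1466×10⁹ km = 1.147×10¹² m.
Vis-viva: v² = μ(2/r − 1/a) = 1.327×10²⁰ × (1.866×10⁻¹¹ − 8.721×10⁻¹³) = 2.360×10⁹ m²/s².
v = 48580 m/s = 48.58 km/s.

v ≈ 48.58 km/s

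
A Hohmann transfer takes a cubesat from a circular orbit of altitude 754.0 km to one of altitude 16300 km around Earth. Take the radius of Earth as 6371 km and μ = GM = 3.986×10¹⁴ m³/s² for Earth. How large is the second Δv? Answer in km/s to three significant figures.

Δv ≈ 1.29 km/s

r₁ = 6371 + 754.0 = 7125.0 km = 7.1250×10⁶ m.
r₂ = 6371 + 16300 = 22671 km = 2.2671×10⁷ m.
Transfer ellipse a_t = (r₁ + r₂)/2 = 1.490×10⁷ m.
At r₁: circular v_c1 = √(μ/r₁) = 7480 m/s; transfer-perigee v_p = √[μ(2/r₁ − 1/a_t)] = 9227 m/s.
At r₂: circular v_c2 = √(μ/r₂) = 4193 m/s; transfer-apogee v_a = √[μ(2/r₂ − 1/a_t)] = 2900 m/s.
Δv₂ = v_c2 − v_a = 1293 m/s.
= 1.293 km/s.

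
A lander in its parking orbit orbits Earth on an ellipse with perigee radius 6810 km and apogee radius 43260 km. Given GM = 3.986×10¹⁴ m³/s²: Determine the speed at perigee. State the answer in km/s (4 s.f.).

Semi-major axis a = (r_p + r_a)/2 = 25035 km = 2.504×10⁷ m.
Vis-viva: v² = μ(2/r − 1/a) = 3.986×10¹⁴ × (2.937×10⁻⁷ − 3.994×10⁻⁸) = 1.011×10⁸ m²/s².
v = 10060 m/s = 10.06 km/s.

v ≈ 10.06 km/s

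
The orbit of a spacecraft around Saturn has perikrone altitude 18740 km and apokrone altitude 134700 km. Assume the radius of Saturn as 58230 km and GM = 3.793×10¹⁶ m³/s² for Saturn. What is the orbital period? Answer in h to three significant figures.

T ≈ 14.0 h

r_p = 58230 + 18740 = 76970 km = 7.6970×10⁷ m.
r_a = 58230 + 134700 = 192930 km = 1.9293×10⁸ m.
Semi-major axis a = (r_p + r_a)/2 = (76970 + 1.9293×10⁵)/2 = 1.3495×10⁵ km = 1.350×10⁸ m.
By Kepler's third law T = 2π√(a³/μ) = 2π × 8.049×10³ = 5.058×10⁴ s.
= 14.05 h.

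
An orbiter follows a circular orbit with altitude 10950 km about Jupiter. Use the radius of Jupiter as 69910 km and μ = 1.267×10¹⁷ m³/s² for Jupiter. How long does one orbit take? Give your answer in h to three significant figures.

T ≈ 3.57 h

r = 69910 + 10950 = 80860 km = 8.0860×10⁷ m.
Kepler's third law: T = 2π√(r³/μ) = 2π√((8.086×10⁷)³ / 1.267×10¹⁷).
r³/μ = 4.173×10⁶ s², so T = 2π × 2.043×10³ = 1.283×10⁴ s.
Converting: 1.283×10⁴ s ÷ 3600 = 3.565 h.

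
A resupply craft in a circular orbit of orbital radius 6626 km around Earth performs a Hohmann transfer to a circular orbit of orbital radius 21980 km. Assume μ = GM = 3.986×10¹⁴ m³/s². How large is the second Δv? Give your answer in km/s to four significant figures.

r₁ = 6626 km = 6.626×10⁶ m.
r₂ = 21980 km = 2.198×10⁷ m.
Transfer ellipse a_t = (r₁ + r₂)/2 = 1.430×10⁷ m.
At r₁: circular v_c1 = √(μ/r₁) = 7756 m/s; transfer-perigee v_p = √[μ(2/r₁ − 1/a_t)] = 9615 m/s.
At r₂: circular v_c2 = √(μ/r₂) = 4258 m/s; transfer-apogee v_a = √[μ(2/r₂ − 1/a_t)] = 2898 m/s.
Δv₂ = v_c2 − v_a = 1360 m/s.
= 1.360 km/s.

Δv ≈ 1.360 km/s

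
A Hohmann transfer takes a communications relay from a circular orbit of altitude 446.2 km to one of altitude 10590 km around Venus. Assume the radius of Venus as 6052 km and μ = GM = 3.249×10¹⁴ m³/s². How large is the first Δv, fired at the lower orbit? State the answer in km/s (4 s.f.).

r₁ = 6052 + 446.2 = 6498.2 km = 6.4982×10⁶ m.
r₂ = 6052 + 10590 = 16642 km = 1.6642×10⁷ m.
Transfer ellipse a_t = (r₁ + r₂)/2 = 1.157×10⁷ m.
At r₁: circular v_c1 = √(μ/r₁) = 7071 m/s; transfer-periapsis v_p = √[μ(2/r₁ − 1/a_t)] = 8480 m/s.
Δv₁ = v_p − v_c1 = 1409 m/s.
= 1.409 km/s.

Δv ≈ 1.409 km/s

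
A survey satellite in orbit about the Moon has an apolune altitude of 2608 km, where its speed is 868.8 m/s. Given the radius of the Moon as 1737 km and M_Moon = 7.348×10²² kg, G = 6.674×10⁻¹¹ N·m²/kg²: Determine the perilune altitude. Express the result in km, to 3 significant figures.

perilune altitude ≈ 446 km

μ = GM = 6.674×10⁻¹¹ × 7.348×10²² = 4.904×10¹² m³/s².
r_a = 1737 + 2608 = 4345.0 km = 4.345×10⁶ m.
Specific energy ε = v²/2 − μ/r = -7.513×10⁵ J/kg, so a = −μ/(2ε) = 3.264×10⁶ m.
The apsides satisfy r_p + r_a = 2a, so the perilune radius is 2a − r_a = 2.183×10⁶ m = 2182.8 km.
Perilune altitude = 2182.8 − 1737 = 445.78 km.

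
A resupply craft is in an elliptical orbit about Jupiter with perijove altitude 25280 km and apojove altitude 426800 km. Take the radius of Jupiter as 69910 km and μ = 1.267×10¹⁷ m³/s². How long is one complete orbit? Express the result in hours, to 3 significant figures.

r_p = 69910 + 25280 = 95190 km = 9.5190×10⁷ m.
r_a = 69910 + 426800 = 496710 km = 4.9671×10⁸ m.
Semi-major axis a = (r_p + r_a)/2 = (95190 + 4.9671×10⁵)/2 = 2.9595×10⁵ km = 2.960×10⁸ m.
By Kepler's third law T = 2π√(a³/μ) = 2π × 1.430×10⁴ = 8.987×10⁴ s.
= 24.96 hours.

T ≈ 25.0 hours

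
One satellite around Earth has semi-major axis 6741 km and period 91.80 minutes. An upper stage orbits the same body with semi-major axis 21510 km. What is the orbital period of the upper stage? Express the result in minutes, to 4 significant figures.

T₂ ≈ 523.3 minutes

Kepler's third law: T² ∝ a³, so T₂ = T₁ (a₂/a₁)^(3/2).
a₂/a₁ = 3.191, (a₂/a₁)^(3/2) = 5.700.
T₂ = 91.80 × 5.700 = 523.3 minutes.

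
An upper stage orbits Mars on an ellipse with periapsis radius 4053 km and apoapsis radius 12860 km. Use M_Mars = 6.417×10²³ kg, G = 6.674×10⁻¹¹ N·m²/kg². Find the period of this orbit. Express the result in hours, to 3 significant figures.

μ = GM = 6.674×10⁻¹¹ × 6.417×10²³ = 4.283×10¹³ m³/s².
Semi-major axis a = (r_p + r_a)/2 = (4053.0 + 12860)/2 = 8456.5 km = 8.456×10⁶ m.
By Kepler's third law T = 2π√(a³/μ) = 2π × 3.758×10³ = 2.361×10⁴ s.
= 6.558 hours.

T ≈ 6.56 hours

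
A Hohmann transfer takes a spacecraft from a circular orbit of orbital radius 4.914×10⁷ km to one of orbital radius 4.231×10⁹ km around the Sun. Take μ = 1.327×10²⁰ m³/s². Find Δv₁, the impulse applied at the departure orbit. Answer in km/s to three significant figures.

Δv ≈ 21.1 km/s

r₁ = 4.914×10⁷ km = 4.914×10¹⁰ m.
r₂ = 4.231×10⁹ km = 4.231×10¹² m.
Transfer ellipse a_t = (r₁ + r₂)/2 = 2.140×10¹² m.
At r₁: circular v_c1 = √(μ/r₁) = 51970 m/s; transfer-perihelion v_p = √[μ(2/r₁ − 1/a_t)] = 73070 m/s.
Δv₁ = v_p − v_c1 = 21100 m/s.
= 21.10 km/s.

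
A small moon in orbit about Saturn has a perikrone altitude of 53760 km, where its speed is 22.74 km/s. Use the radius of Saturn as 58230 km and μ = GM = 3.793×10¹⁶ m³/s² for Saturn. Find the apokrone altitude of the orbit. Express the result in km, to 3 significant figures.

r_p = 58230 + 53760 = 1.1199×10⁵ km = 1.120×10⁸ m.
Specific energy ε = v²/2 − μ/r = -8.014×10⁷ J/kg, so a = −μ/(2ε) = 2.367×10⁸ m.
The apsides satisfy r_p + r_a = 2a, so the apokrone radius is 2a − r_p = 3.613×10⁸ m = 3.6132×10⁵ km.
Apokrone altitude = 3.6132×10⁵ − 58230 = 3.0309×10⁵ km.

apokrone altitude ≈ 3.03×10⁵ km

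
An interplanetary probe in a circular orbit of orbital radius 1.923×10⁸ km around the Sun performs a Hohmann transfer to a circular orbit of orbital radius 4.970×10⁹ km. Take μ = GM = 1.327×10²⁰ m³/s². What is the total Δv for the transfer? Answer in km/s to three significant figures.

Δv_total ≈ 13.9 km/s

r₁ = 1.923×10⁸ km = 1.923×10¹¹ m.
r₂ = 4.970×10⁹ km = 4.970×10¹² m.
Transfer ellipse a_t = (r₁ + r₂)/2 = 2.581×10¹² m.
At r₁: circular v_c1 = √(μ/r₁) = 26270 m/s; transfer-perihelion v_p = √[μ(2/r₁ − 1/a_t)] = 36450 m/s.
Δv₁ = v_p − v_c1 = 10180 m/s.
At r₂: circular v_c2 = √(μ/r₂) = 5167 m/s; transfer-aphelion v_a = √[μ(2/r₂ − 1/a_t)] = 1410 m/s.
Δv₂ = v_c2 − v_a = 3757 m/s.
Total Δv = Δv₁ + Δv₂ = 13940 m/s = 13.94 km/s.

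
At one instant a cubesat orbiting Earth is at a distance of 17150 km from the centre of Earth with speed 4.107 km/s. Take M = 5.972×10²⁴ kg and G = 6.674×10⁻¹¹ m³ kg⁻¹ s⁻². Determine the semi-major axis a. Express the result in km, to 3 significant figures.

a ≈ 13500 km

μ = GM = 6.674×10⁻¹¹ × 5.972×10²⁴ = 3.986×10¹⁴ m³/s².
r = 1.715×10⁷ m.
Specific orbital energy ε = v²/2 − μ/r = (4107)²/2 − 3.986×10¹⁴/1.715×10⁷ = -1.481×10⁷ J/kg.
Since ε = −μ/(2a), a = −μ/(2ε) = 1.346×10⁷ m = 13459 km.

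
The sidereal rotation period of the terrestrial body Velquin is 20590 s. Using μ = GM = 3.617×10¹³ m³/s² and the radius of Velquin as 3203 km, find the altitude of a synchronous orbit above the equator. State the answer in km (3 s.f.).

h_sync ≈ 4090 km

A synchronous orbit has period T, so by Kepler's third law a = (μT²/4π²)^(1/3).
μT²/4π² = 3.617×10¹³ × (2.059×10⁴)² / 39.48 = 3.884×10²⁰ m³.
a = 7.296×10⁶ m = 7296.3 km.
Altitude h = a − R = 7296.3 − 3203 = 4093.3 km.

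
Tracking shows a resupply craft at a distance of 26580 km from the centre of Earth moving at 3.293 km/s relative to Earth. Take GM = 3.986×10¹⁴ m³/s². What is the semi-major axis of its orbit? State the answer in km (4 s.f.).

r = 2.658×10⁷ m.
Specific orbital energy ε = v²/2 − μ/r = (3293)²/2 − 3.986×10¹⁴/2.658×10⁷ = -9.574×10⁶ J/kg.
Since ε = −μ/(2a), a = −μ/(2ε) = 2.082×10⁷ m = 20816 km.

a ≈ 20820 km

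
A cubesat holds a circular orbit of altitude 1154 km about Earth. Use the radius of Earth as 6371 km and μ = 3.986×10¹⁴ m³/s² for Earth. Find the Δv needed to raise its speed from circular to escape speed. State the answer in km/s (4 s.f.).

Δv ≈ 3.015 km/s

r = 6371 + 1154 = 7525.0 km = 7.5250×10⁶ m.
Circular speed v_c = √(μ/r) = 7278 m/s.
Escape speed v_esc = √(2μ/r) = √2 × v_c = 10290 m/s.
Δv = v_esc − v_c = 3015 m/s = 3.015 km/s.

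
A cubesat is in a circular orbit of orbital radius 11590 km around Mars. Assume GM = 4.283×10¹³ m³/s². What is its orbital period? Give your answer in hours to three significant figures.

T ≈ 10.5 hours

r = 11590 km = 1.159×10⁷ m.
Kepler's third law: T = 2π√(r³/μ) = 2π√((1.159×10⁷)³ / 4.283×10¹³).
r³/μ = 3.635×10⁷ s², so T = 2π × 6.029×10³ = 3.788×10⁴ s.
Converting: 3.788×10⁴ s ÷ 3600 = 10.52 hours.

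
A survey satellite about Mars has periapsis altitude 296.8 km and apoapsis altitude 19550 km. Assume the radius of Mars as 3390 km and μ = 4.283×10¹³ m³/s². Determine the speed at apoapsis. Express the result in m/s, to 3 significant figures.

r_p = 3390 + 296.8 = 3686.8 km = 3.6868×10⁶ m.
r_a = 3390 + 19550 = 22940 km = 2.2940×10⁷ m.
Semi-major axis a = (r_p + r_a)/2 = 13313 km = 1.331×10⁷ m.
Vis-viva: v² = μ(2/r − 1/a) = 4.283×10¹³ × (8.718×10⁻⁸ − 7.511×10⁻⁸) = 5.170×10⁵ m²/s².
v = 719.0 m/s.

v ≈ 719 m/s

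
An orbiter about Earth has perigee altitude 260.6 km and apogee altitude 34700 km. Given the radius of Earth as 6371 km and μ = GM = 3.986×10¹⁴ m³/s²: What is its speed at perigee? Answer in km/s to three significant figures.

r_p = 6371 + 260.6 = 6631.6 km = 6.6316×10⁶ m.
r_a = 6371 + 34700 = 41071 km = 4.1071×10⁷ m.
Semi-major axis a = (r_p + r_a)/2 = 23851 km = 2.385×10⁷ m.
Vis-viva: v² = μ(2/r − 1/a) = 3.986×10¹⁴ × (3.016×10⁻⁷ − 4.193×10⁻⁸) = 1.035×10⁸ m²/s².
v = 10170 m/s = 10.17 km/s.

v ≈ 10.2 km/s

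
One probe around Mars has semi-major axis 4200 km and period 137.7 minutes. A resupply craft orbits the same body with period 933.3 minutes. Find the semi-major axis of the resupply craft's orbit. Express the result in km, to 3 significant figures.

Kepler's third law: a³ ∝ T², so a₂ = a₁ (T₂/T₁)^(2/3).
T₂/T₁ = 6.778, (T₂/T₁)^(2/3) = 3.581.
a₂ = 4200 × 3.581 = 15040 km.

a₂ ≈ 15000 km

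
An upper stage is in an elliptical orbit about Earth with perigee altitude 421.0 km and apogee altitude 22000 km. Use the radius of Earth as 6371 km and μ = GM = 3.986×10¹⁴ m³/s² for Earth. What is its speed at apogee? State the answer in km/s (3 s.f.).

v ≈ 2.33 km/s

r_p = 6371 + 421.0 = 6792.0 km = 6.7920×10⁶ m.
r_a = 6371 + 22000 = 28371 km = 2.8371×10⁷ m.
Semi-major axis a = (r_p + r_a)/2 = 17582 km = 1.758×10⁷ m.
Vis-viva: v² = μ(2/r − 1/a) = 3.986×10¹⁴ × (7.049×10⁻⁸ − 5.688×10⁻⁸) = 5.428×10⁶ m²/s².
v = 2330 m/s = 2.330 km/s.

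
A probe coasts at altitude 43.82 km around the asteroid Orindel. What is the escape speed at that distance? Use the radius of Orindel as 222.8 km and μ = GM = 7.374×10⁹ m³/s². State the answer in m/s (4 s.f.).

v_esc ≈ 235.2 m/s

r = 222.8 + 43.82 = 266.62 km = 2.6662×10⁵ m.
Escape speed v_esc = √(2μ/r) = √(2 × 7.374×10⁹ / 2.666×10⁵) = √(5.531×10⁴) = 235.2 m/s.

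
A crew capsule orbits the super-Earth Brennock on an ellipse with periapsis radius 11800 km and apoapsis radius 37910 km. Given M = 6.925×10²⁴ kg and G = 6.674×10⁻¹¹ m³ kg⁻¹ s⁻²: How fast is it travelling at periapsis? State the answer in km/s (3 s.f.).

v ≈ 7.73 km/s

μ = GM = 6.674×10⁻¹¹ × 6.925×10²⁴ = 4.622×10¹⁴ m³/s².
Semi-major axis a = (r_p + r_a)/2 = 24855 km = 2.486×10⁷ m.
Vis-viva: v² = μ(2/r − 1/a) = 4.622×10¹⁴ × (1.695×10⁻⁷ − 4.023×10⁻⁸) = 5.974×10⁷ m²/s².
v = 7729 m/s = 7.729 km/s.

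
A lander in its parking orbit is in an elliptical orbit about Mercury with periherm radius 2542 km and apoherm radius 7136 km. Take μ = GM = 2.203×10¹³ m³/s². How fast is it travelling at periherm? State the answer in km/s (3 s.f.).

Semi-major axis a = (r_p + r_a)/2 = 4839.0 km = 4.839×10⁶ m.
Vis-viva: v² = μ(2/r − 1/a) = 2.203×10¹³ × (7.868×10⁻⁷ − 2.067×10⁻⁷) = 1.278×10⁷ m²/s².
v = 3575 m/s = 3.575 km/s.

v ≈ 3.57 km/s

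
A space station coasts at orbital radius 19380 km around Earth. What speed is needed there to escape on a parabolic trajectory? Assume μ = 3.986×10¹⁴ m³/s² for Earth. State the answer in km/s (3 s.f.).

r = 19380 km = 1.938×10⁷ m.
Escape speed v_esc = √(2μ/r) = √(2 × 3.986×10¹⁴ / 1.938×10⁷) = √(4.114×10⁷) = 6414 m/s.
= 6.414 km/s.

v_esc ≈ 6.41 km/s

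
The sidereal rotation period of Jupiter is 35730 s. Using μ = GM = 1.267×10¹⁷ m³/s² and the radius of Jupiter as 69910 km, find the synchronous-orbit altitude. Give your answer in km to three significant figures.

h_sync ≈ 90100 km

A synchronous orbit has period T, so by Kepler's third law a = (μT²/4π²)^(1/3).
μT²/4π² = 1.267×10¹⁷ × (3.573×10⁴)² / 39.48 = 4.097×10²⁴ m³.
a = 1.600×10⁸ m = 1.6002×10⁵ km.
Altitude h = a − R = 1.6002×10⁵ − 69910 = 90105 km.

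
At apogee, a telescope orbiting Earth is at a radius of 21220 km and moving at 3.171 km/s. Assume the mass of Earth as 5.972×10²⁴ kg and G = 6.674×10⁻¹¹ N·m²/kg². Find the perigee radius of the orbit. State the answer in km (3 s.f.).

perigee radius ≈ 7760 km

μ = GM = 6.674×10⁻¹¹ × 5.972×10²⁴ = 3.986×10¹⁴ m³/s².
r_a = 2.122×10⁷ m.
Specific energy ε = v²/2 − μ/r = -1.376×10⁷ J/kg, so a = −μ/(2ε) = 1.449×10⁷ m.
The apsides satisfy r_p + r_a = 2a, so the perigee radius is 2a − r_a = 7.756×10⁶ m = 7756.1 km.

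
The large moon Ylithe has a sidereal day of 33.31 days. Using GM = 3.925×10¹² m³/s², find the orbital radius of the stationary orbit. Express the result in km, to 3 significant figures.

r_sync ≈ 93700 km

T = 33.31 days = 2.878×10⁶ s.
A synchronous orbit has period T, so by Kepler's third law a = (μT²/4π²)^(1/3).
μT²/4π² = 3.925×10¹² × (2.878×10⁶)² / 39.48 = 8.235×10²³ m³.
a = 9.373×10⁷ m = 93731 km.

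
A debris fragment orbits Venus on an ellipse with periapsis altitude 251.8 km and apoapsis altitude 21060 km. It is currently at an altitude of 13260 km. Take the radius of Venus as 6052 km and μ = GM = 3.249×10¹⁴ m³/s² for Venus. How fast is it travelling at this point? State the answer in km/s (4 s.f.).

v ≈ 3.768 km/s

r_p = 6052 + 251.8 = 6303.8 km = 6.3038×10⁶ m.
r_a = 6052 + 21060 = 27112 km = 2.7112×10⁷ m.
r = 6052 + 13260 = 19312 km = 1.931×10⁷ m.
Semi-major axis a = (r_p + r_a)/2 = 16708 km = 1.671×10⁷ m.
Vis-viva: v² = μ(2/r − 1/a) = 3.249×10¹⁴ × (1.036×10⁻⁷ − 5.985×10⁻⁸) = 1.420×10⁷ m²/s².
v = 3768 m/s = 3.768 km/s.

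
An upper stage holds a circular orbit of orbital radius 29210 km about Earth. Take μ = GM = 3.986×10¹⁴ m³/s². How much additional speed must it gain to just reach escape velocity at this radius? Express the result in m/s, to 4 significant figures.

Δv ≈ 1530 m/s

r = 29210 km = 2.921×10⁷ m.
Circular speed v_c = √(μ/r) = 3694 m/s.
Escape speed v_esc = √(2μ/r) = √2 × v_c = 5224 m/s.
Δv = v_esc − v_c = 1530 m/s.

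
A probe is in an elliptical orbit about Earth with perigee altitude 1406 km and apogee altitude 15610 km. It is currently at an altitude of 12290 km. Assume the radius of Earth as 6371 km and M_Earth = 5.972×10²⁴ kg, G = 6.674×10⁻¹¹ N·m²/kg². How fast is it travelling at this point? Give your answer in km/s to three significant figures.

μ = GM = 6.674×10⁻¹¹ × 5.972×10²⁴ = 3.986×10¹⁴ m³/s².
r_p = 6371 + 1406 = 7777.0 km = 7.7770×10⁶ m.
r_a = 6371 + 15610 = 21981 km = 2.1981×10⁷ m.
r = 6371 + 12290 = 18661 km = 1.866×10⁷ m.
Semi-major axis a = (r_p + r_a)/2 = 14879 km = 1.488×10⁷ m.
Vis-viva: v² = μ(2/r − 1/a) = 3.986×10¹⁴ × (1.072×10⁻⁷ − 6.721×10⁻⁸) = 1.593×10⁷ m²/s².
v = 3991 m/s = 3.991 km/s.

v ≈ 3.99 km/s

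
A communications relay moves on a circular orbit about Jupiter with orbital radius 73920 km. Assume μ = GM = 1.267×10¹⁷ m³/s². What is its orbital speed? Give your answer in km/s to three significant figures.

v ≈ 41.4 km/s

r = 73920 km = 7.392×10⁷ m.
For a circular orbit v = √(μ/r) = √(1.267×10¹⁷ / 7.392×10⁷) = √(1.714×10⁹) = 41400 m/s.
That is 41.40 km/s.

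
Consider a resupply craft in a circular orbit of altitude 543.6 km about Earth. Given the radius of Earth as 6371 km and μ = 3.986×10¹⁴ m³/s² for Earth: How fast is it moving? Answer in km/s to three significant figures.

v ≈ 7.59 km/s

r = 6371 + 543.6 = 6914.6 km = 6.9146×10⁶ m.
For a circular orbit v = √(μ/r) = √(3.986×10¹⁴ / 6.915×10⁶) = √(5.765×10⁷) = 7593 m/s.
That is 7.593 km/s.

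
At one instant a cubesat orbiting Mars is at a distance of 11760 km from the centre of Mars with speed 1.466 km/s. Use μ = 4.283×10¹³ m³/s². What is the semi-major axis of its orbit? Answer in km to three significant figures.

r = 1.176×10⁷ m.
Specific orbital energy ε = v²/2 − μ/r = (1466)²/2 − 4.283×10¹³/1.176×10⁷ = -2.567×10⁶ J/kg.
Since ε = −μ/(2a), a = −μ/(2ε) = 8.341×10⁶ m = 8341.0 km.

a ≈ 8340 km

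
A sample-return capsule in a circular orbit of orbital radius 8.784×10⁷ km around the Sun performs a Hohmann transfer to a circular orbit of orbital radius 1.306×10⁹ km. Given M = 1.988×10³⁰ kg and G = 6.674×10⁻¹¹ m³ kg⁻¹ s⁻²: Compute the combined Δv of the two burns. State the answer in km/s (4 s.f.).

μ = GM = 6.674×10⁻¹¹ × 1.988×10³⁰ = 1.327×10²⁰ m³/s².
r₁ = 8.784×10⁷ km = 8.784×10¹⁰ m.
r₂ = 1.306×10⁹ km = 1.306×10¹² m.
Transfer ellipse a_t = (r₁ + r₂)/2 = 6.969×10¹¹ m.
At r₁: circular v_c1 = √(μ/r₁) = 38860 m/s; transfer-perihelion v_p = √[μ(2/r₁ − 1/a_t)] = 53200 m/s.
Δv₁ = v_p − v_c1 = 14340 m/s.
At r₂: circular v_c2 = √(μ/r₂) = 10080 m/s; transfer-aphelion v_a = √[μ(2/r₂ − 1/a_t)] = 3578 m/s.
Δv₂ = v_c2 − v_a = 6501 m/s.
Total Δv = Δv₁ + Δv₂ = 20840 m/s = 20.84 km/s.

Δv_total ≈ 20.84 km/s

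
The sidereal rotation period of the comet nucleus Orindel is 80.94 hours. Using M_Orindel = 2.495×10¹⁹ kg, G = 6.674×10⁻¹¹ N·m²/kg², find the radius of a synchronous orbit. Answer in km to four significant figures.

μ = GM = 6.674×10⁻¹¹ × 2.495×10¹⁹ = 1.665×10⁹ m³/s².
T = 80.94 hours = 2.914×10⁵ s.
A synchronous orbit has period T, so by Kepler's third law a = (μT²/4π²)^(1/3).
μT²/4π² = 1.665×10⁹ × (2.914×10⁵)² / 39.48 = 3.581×10¹⁸ m³.
a = 1.530×10⁶ m = 1529.9 km.

r_sync ≈ 1530 km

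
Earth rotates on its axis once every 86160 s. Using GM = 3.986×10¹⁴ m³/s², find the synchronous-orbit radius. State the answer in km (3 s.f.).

r_sync ≈ 42200 km

A synchronous orbit has period T, so by Kepler's third law a = (μT²/4π²)^(1/3).
μT²/4π² = 3.986×10¹⁴ × (8.616×10⁴)² / 39.48 = 7.495×10²² m³.
a = 4.216×10⁷ m = 42163 km.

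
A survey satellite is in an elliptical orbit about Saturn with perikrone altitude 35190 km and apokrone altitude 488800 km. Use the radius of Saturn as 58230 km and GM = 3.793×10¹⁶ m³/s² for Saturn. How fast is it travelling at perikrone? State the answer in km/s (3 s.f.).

r_p = 58230 + 35190 = 93420 km = 9.3420×10⁷ m.
r_a = 58230 + 488800 = 547030 km = 5.4703×10⁸ m.
Semi-major axis a = (r_p + r_a)/2 = 3.2022×10⁵ km = 3.202×10⁸ m.
Vis-viva: v² = μ(2/r − 1/a) = 3.793×10¹⁶ × (2.141×10⁻⁸ − 3.123×10⁻⁹) = 6.936×10⁸ m²/s².
v = 26340 m/s = 26.34 km/s.

v ≈ 26.3 km/s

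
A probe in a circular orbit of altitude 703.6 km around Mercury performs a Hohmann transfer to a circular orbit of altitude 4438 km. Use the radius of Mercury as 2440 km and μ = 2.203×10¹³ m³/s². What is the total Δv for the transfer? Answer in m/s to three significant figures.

r₁ = 2440 + 703.6 = 3143.6 km = 3.1436×10⁶ m.
r₂ = 2440 + 4438 = 6878.0 km = 6.8780×10⁶ m.
Transfer ellipse a_t = (r₁ + r₂)/2 = 5.011×10⁶ m.
At r₁: circular v_c1 = √(μ/r₁) = 2647 m/s; transfer-periherm v_p = √[μ(2/r₁ − 1/a_t)] = 3101 m/s.
Δv₁ = v_p − v_c1 = 454.3 m/s.
At r₂: circular v_c2 = √(μ/r₂) = 1790 m/s; transfer-apoherm v_a = √[μ(2/r₂ − 1/a_t)] = 1418 m/s.
Δv₂ = v_c2 − v_a = 372.1 m/s.
Total Δv = Δv₁ + Δv₂ = 826.4 m/s.

Δv_total ≈ 826 m/s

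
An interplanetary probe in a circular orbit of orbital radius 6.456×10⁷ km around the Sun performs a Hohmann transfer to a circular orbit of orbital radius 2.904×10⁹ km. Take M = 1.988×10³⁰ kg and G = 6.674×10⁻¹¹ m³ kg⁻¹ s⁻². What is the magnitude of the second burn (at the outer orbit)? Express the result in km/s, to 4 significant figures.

μ = GM = 6.674×10⁻¹¹ × 1.988×10³⁰ = 1.327×10²⁰ m³/s².
r₁ = 6.456×10⁷ km = 6.456×10¹⁰ m.
r₂ = 2.904×10⁹ km = 2.904×10¹² m.
Transfer ellipse a_t = (r₁ + r₂)/2 = 1.484×10¹² m.
At r₁: circular v_c1 = √(μ/r₁) = 45330 m/s; transfer-perihelion v_p = √[μ(2/r₁ − 1/a_t)] = 63410 m/s.
At r₂: circular v_c2 = √(μ/r₂) = 6759 m/s; transfer-aphelion v_a = √[μ(2/r₂ − 1/a_t)] = 1410 m/s.
Δv₂ = v_c2 − v_a = 5350 m/s.
= 5.350 km/s.

Δv ≈ 5.350 km/s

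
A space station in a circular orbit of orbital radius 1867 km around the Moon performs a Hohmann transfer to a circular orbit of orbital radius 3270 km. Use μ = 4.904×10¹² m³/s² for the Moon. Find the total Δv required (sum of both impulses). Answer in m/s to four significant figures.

Δv_total ≈ 388.5 m/s

r₁ = 1867 km = 1.867×10⁶ m.
r₂ = 3270 km = 3.270×10⁶ m.
Transfer ellipse a_t = (r₁ + r₂)/2 = 2.568×10⁶ m.
At r₁: circular v_c1 = √(μ/r₁) = 1621 m/s; transfer-perilune v_p = √[μ(2/r₁ − 1/a_t)] = 1829 m/s.
Δv₁ = v_p − v_c1 = 208.0 m/s.
At r₂: circular v_c2 = √(μ/r₂) = 1225 m/s; transfer-apolune v_a = √[μ(2/r₂ − 1/a_t)] = 1044 m/s.
Δv₂ = v_c2 − v_a = 180.5 m/s.
Total Δv = Δv₁ + Δv₂ = 388.5 m/s.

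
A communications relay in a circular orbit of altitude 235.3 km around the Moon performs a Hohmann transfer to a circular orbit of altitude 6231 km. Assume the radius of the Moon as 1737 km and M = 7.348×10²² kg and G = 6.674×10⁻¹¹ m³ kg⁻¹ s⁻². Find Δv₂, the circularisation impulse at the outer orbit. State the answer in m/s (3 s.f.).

μ = GM = 6.674×10⁻¹¹ × 7.348×10²² = 4.904×10¹² m³/s².
r₁ = 1737 + 235.3 = 1972.3 km = 1.9723×10⁶ m.
r₂ = 1737 + 6231 = 7968.0 km = 7.9680×10⁶ m.
Transfer ellipse a_t = (r₁ + r₂)/2 = 4.970×10⁶ m.
At r₁: circular v_c1 = √(μ/r₁) = 1577 m/s; transfer-perilune v_p = √[μ(2/r₁ − 1/a_t)] = 1997 m/s.
At r₂: circular v_c2 = √(μ/r₂) = 784.5 m/s; transfer-apolune v_a = √[μ(2/r₂ − 1/a_t)] = 494.2 m/s.
Δv₂ = v_c2 − v_a = 290.3 m/s.

Δv ≈ 290 m/s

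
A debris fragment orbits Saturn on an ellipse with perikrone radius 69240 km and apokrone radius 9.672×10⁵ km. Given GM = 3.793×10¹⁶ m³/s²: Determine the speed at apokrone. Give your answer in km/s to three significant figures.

Semi-major axis a = (r_p + r_a)/2 = 5.1822×10⁵ km = 5.182×10⁸ m.
Vis-viva: v² = μ(2/r − 1/a) = 3.793×10¹⁶ × (2.068×10⁻⁹ − 1.930×10⁻⁹) = 5.240×10⁶ m²/s².
v = 2289 m/s = 2.289 km/s.

v ≈ 2.29 km/s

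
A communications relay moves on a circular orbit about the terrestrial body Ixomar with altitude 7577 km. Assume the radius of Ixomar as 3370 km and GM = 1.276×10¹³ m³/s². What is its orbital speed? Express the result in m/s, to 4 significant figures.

v ≈ 1080 m/s

r = 3370 + 7577 = 10947 km = 1.0947×10⁷ m.
For a circular orbit v = √(μ/r) = √(1.276×10¹³ / 1.095×10⁷) = √(1.166×10⁶) = 1080 m/s.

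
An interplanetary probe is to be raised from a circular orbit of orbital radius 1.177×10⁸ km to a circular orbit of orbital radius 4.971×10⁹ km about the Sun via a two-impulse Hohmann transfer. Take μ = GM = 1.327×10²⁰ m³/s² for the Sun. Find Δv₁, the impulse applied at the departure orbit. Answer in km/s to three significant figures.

r₁ = 1.177×10⁸ km = 1.177×10¹¹ m.
r₂ = 4.971×10⁹ km = 4.971×10¹² m.
Transfer ellipse a_t = (r₁ + r₂)/2 = 2.544×10¹² m.
At r₁: circular v_c1 = √(μ/r₁) = 33580 m/s; transfer-perihelion v_p = √[μ(2/r₁ − 1/a_t)] = 46930 m/s.
Δv₁ = v_p − v_c1 = 13360 m/s.
= 13.36 km/s.

Δv ≈ 13.4 km/s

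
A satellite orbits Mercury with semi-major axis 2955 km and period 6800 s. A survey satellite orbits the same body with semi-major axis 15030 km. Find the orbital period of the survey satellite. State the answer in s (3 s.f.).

Kepler's third law: T² ∝ a³, so T₂ = T₁ (a₂/a₁)^(3/2).
a₂/a₁ = 5.086, (a₂/a₁)^(3/2) = 11.47.
T₂ = 6800 × 11.47 = 78000 s.

T₂ ≈ 78000 s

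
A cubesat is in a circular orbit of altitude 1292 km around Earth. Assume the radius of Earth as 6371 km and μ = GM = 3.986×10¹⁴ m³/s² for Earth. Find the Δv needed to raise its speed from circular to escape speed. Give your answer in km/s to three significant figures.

r = 6371 + 1292 = 7663.0 km = 7.6630×10⁶ m.
Circular speed v_c = √(μ/r) = 7212 m/s.
Escape speed v_esc = √(2μ/r) = √2 × v_c = 10200 m/s.
Δv = v_esc − v_c = 2987 m/s = 2.987 km/s.

Δv ≈ 2.99 km/s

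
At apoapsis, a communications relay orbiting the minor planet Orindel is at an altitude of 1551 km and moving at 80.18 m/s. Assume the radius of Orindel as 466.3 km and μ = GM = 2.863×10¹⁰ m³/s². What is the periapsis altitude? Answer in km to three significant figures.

r_a = 466.3 + 1551 = 2017.3 km = 2.017×10⁶ m.
Specific energy ε = v²/2 − μ/r = -1.098×10⁴ J/kg, so a = −μ/(2ε) = 1.304×10⁶ m.
The apsides satisfy r_p + r_a = 2a, so the periapsis radius is 2a − r_a = 5.907×10⁵ m = 590.69 km.
Periapsis altitude = 590.69 − 466.3 = 124.39 km.

periapsis altitude ≈ 124 km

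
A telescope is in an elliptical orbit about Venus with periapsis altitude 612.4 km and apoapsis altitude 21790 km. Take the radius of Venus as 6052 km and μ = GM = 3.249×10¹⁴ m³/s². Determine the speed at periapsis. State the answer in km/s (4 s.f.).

r_p = 6052 + 612.4 = 6664.4 km = 6.6644×10⁶ m.
r_a = 6052 + 21790 = 27842 km = 2.7842×10⁷ m.
Semi-major axis a = (r_p + r_a)/2 = 17253 km = 1.725×10⁷ m.
Vis-viva: v² = μ(2/r − 1/a) = 3.249×10¹⁴ × (3.001×10⁻⁷ − 5.796×10⁻⁸) = 7.867×10⁷ m²/s².
v = 8870 m/s = 8.870 km/s.

v ≈ 8.870 km/s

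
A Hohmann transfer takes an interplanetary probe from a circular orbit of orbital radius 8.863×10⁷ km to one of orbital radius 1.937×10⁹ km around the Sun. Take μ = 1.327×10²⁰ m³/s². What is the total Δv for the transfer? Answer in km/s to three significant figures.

Δv_total ≈ 20.6 km/s

r₁ = 8.863×10⁷ km = 8.863×10¹⁰ m.
r₂ = 1.937×10⁹ km = 1.937×10¹² m.
Transfer ellipse a_t = (r₁ + r₂)/2 = 1.013×10¹² m.
At r₁: circular v_c1 = √(μ/r₁) = 38690 m/s; transfer-perihelion v_p = √[μ(2/r₁ − 1/a_t)] = 53510 m/s.
Δv₁ = v_p − v_c1 = 14820 m/s.
At r₂: circular v_c2 = √(μ/r₂) = 8277 m/s; transfer-aphelion v_a = √[μ(2/r₂ − 1/a_t)] = 2448 m/s.
Δv₂ = v_c2 − v_a = 5828 m/s.
Total Δv = Δv₁ + Δv₂ = 20650 m/s = 20.65 km/s.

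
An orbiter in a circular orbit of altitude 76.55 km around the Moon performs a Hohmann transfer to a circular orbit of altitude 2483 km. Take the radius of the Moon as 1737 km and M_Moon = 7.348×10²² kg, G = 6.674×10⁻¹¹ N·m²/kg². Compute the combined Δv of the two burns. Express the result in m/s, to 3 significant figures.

μ = GM = 6.674×10⁻¹¹ × 7.348×10²² = 4.904×10¹² m³/s².
r₁ = 1737 + 76.55 = 1813.5 km = 1.8136×10⁶ m.
r₂ = 1737 + 2483 = 4220.0 km = 4.2200×10⁶ m.
Transfer ellipse a_t = (r₁ + r₂)/2 = 3.017×10⁶ m.
At r₁: circular v_c1 = √(μ/r₁) = 1644 m/s; transfer-perilune v_p = √[μ(2/r₁ − 1/a_t)] = 1945 m/s.
Δv₁ = v_p − v_c1 = 300.5 m/s.
At r₂: circular v_c2 = √(μ/r₂) = 1078 m/s; transfer-apolune v_a = √[μ(2/r₂ − 1/a_t)] = 835.8 m/s.
Δv₂ = v_c2 − v_a = 242.2 m/s.
Total Δv = Δv₁ + Δv₂ = 542.7 m/s.

Δv_total ≈ 543 m/s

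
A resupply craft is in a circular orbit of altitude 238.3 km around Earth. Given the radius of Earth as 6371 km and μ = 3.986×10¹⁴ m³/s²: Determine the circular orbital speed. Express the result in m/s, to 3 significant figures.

v ≈ 7770 m/s

r = 6371 + 238.3 = 6609.3 km = 6.6093×10⁶ m.
For a circular orbit v = √(μ/r) = √(3.986×10¹⁴ / 6.609×10⁶) = √(6.031×10⁷) = 7766 m/s.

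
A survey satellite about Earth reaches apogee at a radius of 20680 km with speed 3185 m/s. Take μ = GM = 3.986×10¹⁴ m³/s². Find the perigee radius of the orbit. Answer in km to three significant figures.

perigee radius ≈ 7390 km

r_a = 2.068×10⁷ m.
Specific energy ε = v²/2 − μ/r = -1.420×10⁷ J/kg, so a = −μ/(2ε) = 1.403×10⁷ m.
The apsides satisfy r_p + r_a = 2a, so the perigee radius is 2a − r_a = 7.385×10⁶ m = 7385.4 km.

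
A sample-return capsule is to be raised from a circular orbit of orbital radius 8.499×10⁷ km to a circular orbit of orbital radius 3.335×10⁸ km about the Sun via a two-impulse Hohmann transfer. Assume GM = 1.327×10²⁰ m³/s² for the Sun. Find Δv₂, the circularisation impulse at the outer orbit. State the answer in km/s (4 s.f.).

Δv ≈ 7.235 km/s

r₁ = 8.499×10⁷ km = 8.499×10¹⁰ m.
r₂ = 3.335×10⁸ km = 3.335×10¹¹ m.
Transfer ellipse a_t = (r₁ + r₂)/2 = 2.092×10¹¹ m.
At r₁: circular v_c1 = √(μ/r₁) = 39510 m/s; transfer-perihelion v_p = √[μ(2/r₁ − 1/a_t)] = 49890 m/s.
At r₂: circular v_c2 = √(μ/r₂) = 19950 m/s; transfer-aphelion v_a = √[μ(2/r₂ − 1/a_t)] = 12710 m/s.
Δv₂ = v_c2 − v_a = 7235 m/s.
= 7.235 km/s.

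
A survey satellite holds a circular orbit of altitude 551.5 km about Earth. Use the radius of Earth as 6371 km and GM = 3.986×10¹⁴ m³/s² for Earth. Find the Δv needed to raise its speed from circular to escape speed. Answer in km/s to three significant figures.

r = 6371 + 551.5 = 6922.5 km = 6.9225×10⁶ m.
Circular speed v_c = √(μ/r) = 7588 m/s.
Escape speed v_esc = √(2μ/r) = √2 × v_c = 10730 m/s.
Δv = v_esc − v_c = 3143 m/s = 3.143 km/s.

Δv ≈ 3.14 km/s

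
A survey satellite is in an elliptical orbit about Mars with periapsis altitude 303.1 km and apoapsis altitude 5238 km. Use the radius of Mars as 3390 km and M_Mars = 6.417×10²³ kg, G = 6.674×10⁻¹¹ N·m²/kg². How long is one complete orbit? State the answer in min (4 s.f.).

μ = GM = 6.674×10⁻¹¹ × 6.417×10²³ = 4.283×10¹³ m³/s².
r_p = 3390 + 303.1 = 3693.1 km = 3.6931×10⁶ m.
r_a = 3390 + 5238 = 8628.0 km = 8.6280×10⁶ m.
Semi-major axis a = (r_p + r_a)/2 = (3693.1 + 8628.0)/2 = 6160.6 km = 6.161×10⁶ m.
By Kepler's third law T = 2π√(a³/μ) = 2π × 2.337×10³ = 1.468×10⁴ s.
= 244.7 min.

T ≈ 244.7 min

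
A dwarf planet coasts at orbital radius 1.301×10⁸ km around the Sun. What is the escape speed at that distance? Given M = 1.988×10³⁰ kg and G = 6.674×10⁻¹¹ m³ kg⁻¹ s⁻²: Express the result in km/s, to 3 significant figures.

v_esc ≈ 45.2 km/s

μ = GM = 6.674×10⁻¹¹ × 1.988×10³⁰ = 1.327×10²⁰ m³/s².
r = 1.301×10⁸ km = 1.301×10¹¹ m.
Escape speed v_esc = √(2μ/r) = √(2 × 1.327×10²⁰ / 1.301×10¹¹) = √(2.040×10⁹) = 45160 m/s.
= 45.16 km/s.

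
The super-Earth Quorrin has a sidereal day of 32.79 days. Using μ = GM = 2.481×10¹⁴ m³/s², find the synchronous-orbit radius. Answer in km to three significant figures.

T = 32.79 days = 2.833×10⁶ s.
A synchronous orbit has period T, so by Kepler's third law a = (μT²/4π²)^(1/3).
μT²/4π² = 2.481×10¹⁴ × (2.833×10⁶)² / 39.48 = 5.044×10²⁵ m³.
a = 3.695×10⁸ m = 3.6948×10⁵ km.

r_sync ≈ 3.69×10⁵ km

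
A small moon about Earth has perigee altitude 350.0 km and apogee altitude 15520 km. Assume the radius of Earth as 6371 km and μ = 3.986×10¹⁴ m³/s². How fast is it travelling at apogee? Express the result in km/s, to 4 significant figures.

v ≈ 2.925 km/s

r_p = 6371 + 350.0 = 6721.0 km = 6.7210×10⁶ m.
r_a = 6371 + 15520 = 21891 km = 2.1891×10⁷ m.
Semi-major axis a = (r_p + r_a)/2 = 14306 km = 1.431×10⁷ m.
Vis-viva: v² = μ(2/r − 1/a) = 3.986×10¹⁴ × (9.136×10⁻⁸ − 6.990×10⁻⁸) = 8.554×10⁶ m²/s².
v = 2925 m/s = 2.925 km/s.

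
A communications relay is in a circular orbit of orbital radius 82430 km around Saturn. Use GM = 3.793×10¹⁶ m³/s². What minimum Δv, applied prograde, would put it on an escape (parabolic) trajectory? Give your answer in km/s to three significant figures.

Δv ≈ 8.89 km/s

r = 82430 km = 8.243×10⁷ m.
Circular speed v_c = √(μ/r) = 21450 m/s.
Escape speed v_esc = √(2μ/r) = √2 × v_c = 30340 m/s.
Δv = v_esc − v_c = 8885 m/s = 8.885 km/s.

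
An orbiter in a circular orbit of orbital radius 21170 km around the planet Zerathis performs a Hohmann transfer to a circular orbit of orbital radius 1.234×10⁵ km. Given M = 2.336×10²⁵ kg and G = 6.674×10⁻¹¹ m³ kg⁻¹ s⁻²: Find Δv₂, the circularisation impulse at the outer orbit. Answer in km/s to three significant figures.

μ = GM = 6.674×10⁻¹¹ × 2.336×10²⁵ = 1.559×10¹⁵ m³/s².
r₁ = 21170 km = 2.117×10⁷ m.
r₂ = 1.234×10⁵ km = 1.234×10⁸ m.
Transfer ellipse a_t = (r₁ + r₂)/2 = 7.228×10⁷ m.
At r₁: circular v_c1 = √(μ/r₁) = 8582 m/s; transfer-periapsis v_p = √[μ(2/r₁ − 1/a_t)] = 11210 m/s.
At r₂: circular v_c2 = √(μ/r₂) = 3554 m/s; transfer-apoapsis v_a = √[μ(2/r₂ − 1/a_t)] = 1924 m/s.
Δv₂ = v_c2 − v_a = 1631 m/s.
= 1.631 km/s.

Δv ≈ 1.63 km/s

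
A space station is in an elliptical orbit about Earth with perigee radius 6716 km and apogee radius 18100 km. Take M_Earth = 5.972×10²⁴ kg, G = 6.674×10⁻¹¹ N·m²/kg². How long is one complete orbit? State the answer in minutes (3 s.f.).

μ = GM = 6.674×10⁻¹¹ × 5.972×10²⁴ = 3.986×10¹⁴ m³/s².
Semi-major axis a = (r_p + r_a)/2 = (6716.0 + 18100)/2 = 12408 km = 1.241×10⁷ m.
By Kepler's third law T = 2π√(a³/μ) = 2π × 2.189×10³ = 1.376×10⁴ s.
= 229.3 minutes.

T ≈ 229 minutes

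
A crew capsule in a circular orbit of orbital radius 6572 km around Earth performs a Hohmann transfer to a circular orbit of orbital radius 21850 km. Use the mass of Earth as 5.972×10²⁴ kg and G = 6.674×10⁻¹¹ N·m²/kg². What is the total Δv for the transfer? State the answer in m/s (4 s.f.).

Δv_total ≈ 3235 m/s

μ = GM = 6.674×10⁻¹¹ × 5.972×10²⁴ = 3.986×10¹⁴ m³/s².
r₁ = 6572 km = 6.572×10⁶ m.
r₂ = 21850 km = 2.185×10⁷ m.
Transfer ellipse a_t = (r₁ + r₂)/2 = 1.421×10⁷ m.
At r₁: circular v_c1 = √(μ/r₁) = 7788 m/s; transfer-perigee v_p = √[μ(2/r₁ − 1/a_t)] = 9656 m/s.
Δv₁ = v_p − v_c1 = 1869 m/s.
At r₂: circular v_c2 = √(μ/r₂) = 4271 m/s; transfer-apogee v_a = √[μ(2/r₂ − 1/a_t)] = 2904 m/s.
Δv₂ = v_c2 − v_a = 1367 m/s.
Total Δv = Δv₁ + Δv₂ = 3235 m/s.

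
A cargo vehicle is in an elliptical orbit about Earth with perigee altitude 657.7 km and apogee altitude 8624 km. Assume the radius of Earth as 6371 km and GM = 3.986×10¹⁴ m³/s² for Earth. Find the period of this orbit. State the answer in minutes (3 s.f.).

T ≈ 192 minutes

r_p = 6371 + 657.7 = 7028.7 km = 7.0287×10⁶ m.
r_a = 6371 + 8624 = 14995 km = 1.4995×10⁷ m.
Semi-major axis a = (r_p + r_a)/2 = (7028.7 + 14995)/2 = 11012 km = 1.101×10⁷ m.
By Kepler's third law T = 2π√(a³/μ) = 2π × 1.830×10³ = 1.150×10⁴ s.
= 191.7 minutes.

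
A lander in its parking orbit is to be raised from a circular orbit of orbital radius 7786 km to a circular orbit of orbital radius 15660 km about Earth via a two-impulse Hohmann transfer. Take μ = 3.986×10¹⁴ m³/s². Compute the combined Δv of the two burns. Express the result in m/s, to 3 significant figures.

r₁ = 7786 km = 7.786×10⁶ m.
r₂ = 15660 km = 1.566×10⁷ m.
Transfer ellipse a_t = (r₁ + r₂)/2 = 1.172×10⁷ m.
At r₁: circular v_c1 = √(μ/r₁) = 7155 m/s; transfer-perigee v_p = √[μ(2/r₁ − 1/a_t)] = 8270 m/s.
Δv₁ = v_p − v_c1 = 1115 m/s.
At r₂: circular v_c2 = √(μ/r₂) = 5045 m/s; transfer-apogee v_a = √[μ(2/r₂ − 1/a_t)] = 4112 m/s.
Δv₂ = v_c2 − v_a = 933.5 m/s.
Total Δv = Δv₁ + Δv₂ = 2048 m/s.

Δv_total ≈ 2050 m/s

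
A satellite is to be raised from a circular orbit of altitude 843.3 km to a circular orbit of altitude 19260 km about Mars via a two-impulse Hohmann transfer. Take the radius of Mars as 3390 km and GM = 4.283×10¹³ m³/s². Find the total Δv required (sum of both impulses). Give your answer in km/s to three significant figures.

Δv_total ≈ 1.55 km/s

r₁ = 3390 + 843.3 = 4233.3 km = 4.2333×10⁶ m.
r₂ = 3390 + 19260 = 22650 km = 2.2650×10⁷ m.
Transfer ellipse a_t = (r₁ + r₂)/2 = 1.344×10⁷ m.
At r₁: circular v_c1 = √(μ/r₁) = 3181 m/s; transfer-periapsis v_p = √[μ(2/r₁ − 1/a_t)] = 4129 m/s.
Δv₁ = v_p − v_c1 = 948.2 m/s.
At r₂: circular v_c2 = √(μ/r₂) = 1375 m/s; transfer-apoapsis v_a = √[μ(2/r₂ − 1/a_t)] = 771.7 m/s.
Δv₂ = v_c2 − v_a = 603.4 m/s.
Total Δv = Δv₁ + Δv₂ = 1552 m/s = 1.552 km/s.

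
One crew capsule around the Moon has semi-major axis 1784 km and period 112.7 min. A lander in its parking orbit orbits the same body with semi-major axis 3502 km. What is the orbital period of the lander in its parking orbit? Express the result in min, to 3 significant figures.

Kepler's third law: T² ∝ a³, so T₂ = T₁ (a₂/a₁)^(3/2).
a₂/a₁ = 1.963, (a₂/a₁)^(3/2) = 2.750.
T₂ = 112.7 × 2.750 = 310.0 min.

T₂ ≈ 310 min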